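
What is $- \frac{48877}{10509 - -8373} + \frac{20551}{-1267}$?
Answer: $- \frac{449971141}{23923494} \approx -18.809$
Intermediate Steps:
$- \frac{48877}{10509 - -8373} + \frac{20551}{-1267} = - \frac{48877}{10509 + 8373} + 20551 \left(- \frac{1}{1267}\right) = - \frac{48877}{18882} - \frac{20551}{1267} = - \frac{449971141}{23923494}$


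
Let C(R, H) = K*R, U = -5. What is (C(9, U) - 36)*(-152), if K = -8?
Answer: 16416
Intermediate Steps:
C(R, H) = -8*R
(C(9, U) - 36)*(-152) = (-8*9 - 36)*(-152) = (-72 - 36)*(-152) = -108*(-152) = 16416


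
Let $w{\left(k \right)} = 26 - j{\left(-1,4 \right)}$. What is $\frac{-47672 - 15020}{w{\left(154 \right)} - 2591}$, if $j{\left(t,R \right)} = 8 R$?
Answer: $\frac{8956}{371} \approx 24.14$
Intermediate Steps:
$w{\left(k \right)} = -6$ ($w{\left(k \right)} = 26 - 8 \cdot 4 = 26 - 32 = -6$)
$\frac{-47672 - 15020}{w{\left(154 \right)} - 2591} = \frac{-47672 - 15020}{-6 - 2591} = - \frac{62692}{-2597} = \left(-62692\right) \left(- \frac{1}{2597}\right) = \frac{8956}{371}$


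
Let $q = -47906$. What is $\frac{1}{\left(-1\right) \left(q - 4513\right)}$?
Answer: $\frac{1}{52419} \approx 1.9077 \cdot 10^{-5}$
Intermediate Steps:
$\frac{1}{\left(-1\right) \left(q - 4513\right)} = \frac{1}{\left(-1\right) \left(-47906 - 4513\right)} = \frac{1}{\left(-1\right) \left(-52419\right)} = \frac{1}{52419}$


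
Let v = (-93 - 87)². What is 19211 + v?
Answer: 51611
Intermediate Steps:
v = 32400 (v = (-180)² = 32400)
19211 + v = 19211 + 32400 = 51611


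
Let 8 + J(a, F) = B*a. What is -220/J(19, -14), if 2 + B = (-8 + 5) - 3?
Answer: 11/8 ≈ 1.3750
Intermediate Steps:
B = -8 (B = -2 + ((-8 + 5) - 3) = -2 + (-3 - 3) = -2 - 6 = -8)
J(a, F) = -8 - 8*a
-220/J(19, -14) = -220/(-8 - 8*19) = -220/(-8 - 152) = -220/(-160) = -220*(-1/160) = 11/8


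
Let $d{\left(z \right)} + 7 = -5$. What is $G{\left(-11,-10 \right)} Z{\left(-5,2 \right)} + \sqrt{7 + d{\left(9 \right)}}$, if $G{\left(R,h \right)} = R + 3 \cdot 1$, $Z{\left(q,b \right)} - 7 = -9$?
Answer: $16 + i \sqrt{5} \approx 16.0 + 2.2361 i$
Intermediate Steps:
$Z{\left(q,b \right)} = -2$ ($Z{\left(q,b \right)} = 7 - 9 = -2$)
$d{\left(z \right)} = -12$ ($d{\left(z \right)} = -7 - 5 = -12$)
$G{\left(R,h \right)} = 3 + R$ ($G{\left(R,h \right)} = R + 3 = 3 + R$)
$G{\left(-11,-10 \right)} Z{\left(-5,2 \right)} + \sqrt{7 + d{\left(9 \right)}} = \left(3 - 11\right) \left(-2\right) + \sqrt{7 - 12} = \left(-8\right) \left(-2\right) + \sqrt{-5} = 16 + i \sqrt{5}$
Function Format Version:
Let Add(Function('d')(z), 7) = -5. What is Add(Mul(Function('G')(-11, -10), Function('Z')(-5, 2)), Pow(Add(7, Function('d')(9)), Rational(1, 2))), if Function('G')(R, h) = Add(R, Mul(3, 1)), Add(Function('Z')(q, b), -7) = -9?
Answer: Add(16, Mul(I, Pow(5, Rational(1, 2)))) ≈ Add(16.000, Mul(2.2361, I))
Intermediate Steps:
Function('Z')(q, b) = -2 (Function('Z')(q, b) = Add(7, -9) = -2)
Function('d')(z) = -12 (Function('d')(z) = Add(-7, -5) = -12)
Function('G')(R, h) = Add(3, R) (Function('G')(R, h) = Add(R, 3) = Add(3, R))
Add(Mul(Function('G')(-11, -10), Function('Z')(-5, 2)), Pow(Add(7, Function('d')(9)), Rational(1, 2))) = Add(Mul(Add(3, -11), -2), Pow(Add(7, -12), Rational(1, 2))) = Add(Mul(-8, -2), Pow(-5, Rational(1, 2))) = Add(16, Mul(I, Pow(5, Rational(1, 2))))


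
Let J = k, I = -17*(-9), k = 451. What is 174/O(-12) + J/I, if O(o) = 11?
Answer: 31583/1683 ≈ 18.766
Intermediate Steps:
I = 153
J = 451
174/O(-12) + J/I = 174/11 + 451/153 = 31583/1683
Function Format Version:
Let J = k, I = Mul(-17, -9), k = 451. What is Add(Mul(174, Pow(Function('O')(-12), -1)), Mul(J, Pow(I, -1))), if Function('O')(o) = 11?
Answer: Rational(31583, 1683) ≈ 18.766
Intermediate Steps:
I = 153
J = 451
Add(Mul(174, Pow(Function('O')(-12), -1)), Mul(J, Pow(I, -1))) = Add(Mul(174, Pow(11, -1)), Mul(451, Pow(153, -1))) = Add(Mul(174, Rational(1, 11)), Mul(451, Rational(1, 153))) = Add(Rational(174, 11), Rational(451, 153)) = Rational(31583, 1683)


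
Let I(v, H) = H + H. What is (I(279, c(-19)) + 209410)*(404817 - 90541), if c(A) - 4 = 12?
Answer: 65822593992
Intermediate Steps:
c(A) = 16 (c(A) = 4 + 12 = 16)
I(v, H) = 2*H
(I(279, c(-19)) + 209410)*(404817 - 90541) = (2*16 + 209410)*(404817 - 90541) = (32 + 209410)*314276 = 209442*314276 = 65822593992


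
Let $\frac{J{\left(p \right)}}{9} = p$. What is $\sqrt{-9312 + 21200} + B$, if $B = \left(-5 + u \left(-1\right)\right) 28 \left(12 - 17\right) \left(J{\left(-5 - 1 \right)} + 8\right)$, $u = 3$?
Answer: $-51520 + 4 \sqrt{743} \approx -51411.0$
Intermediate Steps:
$J{\left(p \right)} = 9 p$
$B = -51520$ ($B = \left(-5 + 3 \left(-1\right)\right) 28 \left(12 - 17\right) \left(9 \left(-5 - 1\right) + 8\right) = \left(-5 - 3\right) 28 \left(- 5 \left(9 \left(-5 - 1\right) + 8\right)\right) = \left(-8\right) 28 \left(- 5 \left(9 \left(-6\right) + 8\right)\right) = - 224 \left(- 5 \left(-54 + 8\right)\right) = - 224 \left(\left(-5\right) \left(-46\right)\right) = \left(-224\right) 230 = -51520$)
$\sqrt{-9312 + 21200} + B = \sqrt{-9312 + 21200} - 51520 = \sqrt{11888} - 51520 = 4 \sqrt{743} - 51520 = -51520 + 4 \sqrt{743}$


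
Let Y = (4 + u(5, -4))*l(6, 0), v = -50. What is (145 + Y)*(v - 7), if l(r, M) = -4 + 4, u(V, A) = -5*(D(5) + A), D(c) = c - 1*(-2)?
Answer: -8265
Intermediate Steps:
D(c) = 2 + c (D(c) = c + 2 = 2 + c)
u(V, A) = -35 - 5*A (u(V, A) = -5*((2 + 5) + A) = -5*(7 + A) = -35 - 5*A)
l(r, M) = 0
Y = 0 (Y = (4 + (-35 - 5*(-4)))*0 = (4 + (-35 + 20))*0 = (4 - 15)*0 = -11*0 = 0)
(145 + Y)*(v - 7) = (145 + 0)*(-50 - 7) = 145*(-57) = -8265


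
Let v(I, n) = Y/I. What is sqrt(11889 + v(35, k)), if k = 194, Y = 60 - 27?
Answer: 2*sqrt(3641295)/35 ≈ 109.04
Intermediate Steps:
Y = 33
v(I, n) = 33/I
sqrt(11889 + v(35, k)) = sqrt(11889 + 33/35) = sqrt(416148/35) = 2*sqrt(3641295)/35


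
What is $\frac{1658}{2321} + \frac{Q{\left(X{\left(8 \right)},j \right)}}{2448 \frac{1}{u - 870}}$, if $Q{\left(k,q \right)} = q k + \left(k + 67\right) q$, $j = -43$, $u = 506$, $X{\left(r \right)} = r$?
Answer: $\frac{754826755}{1420452} \approx 531.4$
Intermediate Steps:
$Q{\left(k,q \right)} = k q + q \left(67 + k\right)$ ($Q{\left(k,q \right)} = k q + \left(67 + k\right) q = k q + q \left(67 + k\right)$)
$\frac{1658}{2321} + \frac{Q{\left(X{\left(8 \right)},j \right)}}{2448 \frac{1}{u - 870}} = \frac{1658}{2321} + \frac{\left(-43\right) \left(67 + 2 \cdot 8\right)}{2448 \frac{1}{506 - 870}} = 1658 \cdot \frac{1}{2321} + \frac{\left(-43\right) \left(67 + 16\right)}{2448 \frac{1}{-364}} = \frac{1658}{2321} + \frac{\left(-43\right) 83}{2448 \left(- \frac{1}{364}\right)} = \frac{1658}{2321} - \frac{3569}{- \frac{612}{91}} = \frac{1658}{2321} - - \frac{324779}{612} = \frac{1658}{2321} + \frac{324779}{612} = \frac{754826755}{1420452}$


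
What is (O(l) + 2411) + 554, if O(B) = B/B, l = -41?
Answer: 2966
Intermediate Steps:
O(B) = 1
(O(l) + 2411) + 554 = (1 + 2411) + 554 = 2412 + 554 = 2966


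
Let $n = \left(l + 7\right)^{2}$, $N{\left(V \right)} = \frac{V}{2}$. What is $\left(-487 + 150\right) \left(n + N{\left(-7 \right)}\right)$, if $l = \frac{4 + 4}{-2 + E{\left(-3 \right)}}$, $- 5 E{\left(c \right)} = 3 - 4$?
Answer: $- \frac{165467}{162} \approx -1021.4$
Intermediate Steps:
$N{\left(V \right)} = \frac{V}{2}$ ($N{\left(V \right)} = V \frac{1}{2} = \frac{V}{2}$)
$E{\left(c \right)} = \frac{1}{5}$ ($E{\left(c \right)} = - \frac{3 - 4}{5} = \left(- \frac{1}{5}\right) \left(-1\right) = \frac{1}{5}$)
$l = - \frac{40}{9}$ ($l = \frac{4 + 4}{-2 + \frac{1}{5}} = \frac{8}{- \frac{9}{5}} = 8 \left(- \frac{5}{9}\right) = - \frac{40}{9} \approx -4.4444$)
$n = \frac{529}{81}$ ($n = \left(- \frac{40}{9} + 7\right)^{2} = \left(\frac{23}{9}\right)^{2} = \frac{529}{81} \approx 6.5309$)
$\left(-487 + 150\right) \left(n + N{\left(-7 \right)}\right) = \left(-487 + 150\right) \left(\frac{529}{81} + \frac{1}{2} \left(-7\right)\right) = - 337 \left(\frac{529}{81} - \frac{7}{2}\right) = \left(-337\right) \frac{491}{162} = - \frac{165467}{162}$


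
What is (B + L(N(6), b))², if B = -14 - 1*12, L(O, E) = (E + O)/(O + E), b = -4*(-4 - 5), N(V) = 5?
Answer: 625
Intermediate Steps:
b = 36 (b = -4*(-9) = 36)
L(O, E) = 1 (L(O, E) = (E + O)/(E + O) = 1)
B = -26 (B = -14 - 12 = -26)
(B + L(N(6), b))² = (-26 + 1)² = (-25)² = 625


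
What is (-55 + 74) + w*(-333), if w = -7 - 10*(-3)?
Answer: -7640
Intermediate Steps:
w = 23 (w = -7 + 30 = 23)
(-55 + 74) + w*(-333) = (-55 + 74) + 23*(-333) = 19 - 7659 = -7640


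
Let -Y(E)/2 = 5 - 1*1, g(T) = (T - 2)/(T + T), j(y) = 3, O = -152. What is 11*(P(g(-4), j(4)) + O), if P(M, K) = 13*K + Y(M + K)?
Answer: -1331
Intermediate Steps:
g(T) = (-2 + T)/(2*T) (g(T) = (-2 + T)/((2*T)) = (-2 + T)*(1/(2*T)) = (-2 + T)/(2*T))
Y(E) = -8 (Y(E) = -2*(5 - 1*1) = -2*(5 - 1) = -2*4 = -8)
P(M, K) = -8 + 13*K (P(M, K) = 13*K - 8 = -8 + 13*K)
11*(P(g(-4), j(4)) + O) = 11*((-8 + 13*3) - 152) = 11*((-8 + 39) - 152) = 11*(31 - 152) = 11*(-121) = -1331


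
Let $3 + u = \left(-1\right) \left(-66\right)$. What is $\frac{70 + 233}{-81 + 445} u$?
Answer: $\frac{2727}{52} \approx 52.442$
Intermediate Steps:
$u = 63$ ($u = -3 - -66 = -3 + 66 = 63$)
$\frac{70 + 233}{-81 + 445} u = \frac{70 + 233}{-81 + 445} \cdot 63 = \frac{303}{364} \cdot 63 = \frac{2727}{52}$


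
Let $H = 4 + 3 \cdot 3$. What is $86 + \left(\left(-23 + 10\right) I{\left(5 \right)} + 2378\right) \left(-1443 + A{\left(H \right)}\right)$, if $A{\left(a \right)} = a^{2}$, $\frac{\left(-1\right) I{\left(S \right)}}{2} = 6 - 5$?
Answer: $-3062610$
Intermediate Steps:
$I{\left(S \right)} = -2$ ($I{\left(S \right)} = - 2 \left(6 - 5\right) = \left(-2\right) 1 = -2$)
$H = 13$ ($H = 4 + 9 = 13$)
$86 + \left(\left(-23 + 10\right) I{\left(5 \right)} + 2378\right) \left(-1443 + A{\left(H \right)}\right) = 86 + \left(\left(-23 + 10\right) \left(-2\right) + 2378\right) \left(-1443 + 13^{2}\right) = 86 + \left(\left(-13\right) \left(-2\right) + 2378\right) \left(-1443 + 169\right) = 86 + \left(26 + 2378\right) \left(-1274\right) = 86 + 2404 \left(-1274\right) = 86 - 3062696 = -3062610$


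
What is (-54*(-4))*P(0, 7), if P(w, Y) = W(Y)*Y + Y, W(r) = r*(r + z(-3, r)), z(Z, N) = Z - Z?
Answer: 75600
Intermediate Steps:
z(Z, N) = 0
W(r) = r² (W(r) = r*(r + 0) = r*r = r²)
P(w, Y) = Y + Y³ (P(w, Y) = Y²*Y + Y = Y³ + Y = Y + Y³)
(-54*(-4))*P(0, 7) = (-54*(-4))*(7 + 7³) = 216*(7 + 343) = 216*350 = 75600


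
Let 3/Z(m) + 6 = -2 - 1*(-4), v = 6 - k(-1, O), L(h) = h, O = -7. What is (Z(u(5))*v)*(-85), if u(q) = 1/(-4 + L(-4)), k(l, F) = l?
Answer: 1785/4 ≈ 446.25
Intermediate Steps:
v = 7 (v = 6 - 1*(-1) = 6 + 1 = 7)
u(q) = -1/8 (u(q) = 1/(-4 - 4) = 1/(-8) = -1/8)
Z(m) = -3/4 (Z(m) = 3/(-6 + (-2 - 1*(-4))) = 3/(-6 + (-2 + 4)) = 3/(-6 + 2) = 3/(-4) = 3*(-1/4) = -3/4)
(Z(u(5))*v)*(-85) = -3/4*7*(-85) = -21/4*(-85) = 1785/4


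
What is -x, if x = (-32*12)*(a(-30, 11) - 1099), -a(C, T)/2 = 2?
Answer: -423552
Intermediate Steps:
a(C, T) = -4 (a(C, T) = -2*2 = -4)
x = 423552 (x = (-32*12)*(-4 - 1099) = -384*(-1103) = 423552)
-x = -1*423552 = -423552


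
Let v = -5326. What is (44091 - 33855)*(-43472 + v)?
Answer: -499496328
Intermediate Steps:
(44091 - 33855)*(-43472 + v) = (44091 - 33855)*(-43472 - 5326) = 10236*(-48798) = -499496328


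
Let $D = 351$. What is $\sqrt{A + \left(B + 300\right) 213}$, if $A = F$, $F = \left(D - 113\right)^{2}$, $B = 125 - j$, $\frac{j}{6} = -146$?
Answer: $\sqrt{333757} \approx 577.72$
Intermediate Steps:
$j = -876$ ($j = 6 \left(-146\right) = -876$)
$B = 1001$ ($B = 125 - -876 = 125 + 876 = 1001$)
$F = 56644$ ($F = \left(351 - 113\right)^{2} = 238^{2} = 56644$)
$A = 56644$
$\sqrt{A + \left(B + 300\right) 213} = \sqrt{56644 + \left(1001 + 300\right) 213} = \sqrt{56644 + 1301 \cdot 213} = \sqrt{56644 + 277113} = \sqrt{333757}$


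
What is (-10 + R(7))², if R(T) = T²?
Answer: 1521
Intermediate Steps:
(-10 + R(7))² = (-10 + 7²)² = (-10 + 49)² = 39² = 1521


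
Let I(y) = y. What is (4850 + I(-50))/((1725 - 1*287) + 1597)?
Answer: 960/607 ≈ 1.5815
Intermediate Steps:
(4850 + I(-50))/((1725 - 1*287) + 1597) = (4850 - 50)/((1725 - 1*287) + 1597) = 4800/((1725 - 287) + 1597) = 4800/(1438 + 1597) = 4800/3035 = 4800*(1/3035) = 960/607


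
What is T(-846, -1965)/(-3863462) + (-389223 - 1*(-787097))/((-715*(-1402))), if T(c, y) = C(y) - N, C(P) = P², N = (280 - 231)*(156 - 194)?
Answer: -1167651610811/1936425106330 ≈ -0.60299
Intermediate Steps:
N = -1862 (N = 49*(-38) = -1862)
T(c, y) = 1862 + y² (T(c, y) = y² - 1*(-1862) = y² + 1862 = 1862 + y²)
T(-846, -1965)/(-3863462) + (-389223 - 1*(-787097))/((-715*(-1402))) = (1862 + (-1965)²)/(-3863462) + (-389223 - 1*(-787097))/((-715*(-1402))) = (1862 + 3861225)*(-1/3863462) + (-389223 + 787097)/1002430 = 3863087*(-1/3863462) + 397874*(1/1002430) = -3863087/3863462 + 198937/501215 = -1167651610811/1936425106330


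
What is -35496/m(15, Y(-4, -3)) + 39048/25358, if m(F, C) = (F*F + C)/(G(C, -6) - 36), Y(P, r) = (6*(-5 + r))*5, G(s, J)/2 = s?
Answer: -77409153228/63395 ≈ -1.2211e+6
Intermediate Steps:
G(s, J) = 2*s
Y(P, r) = -150 + 30*r (Y(P, r) = (-30 + 6*r)*5 = -150 + 30*r)
m(F, C) = (C + F²)/(-36 + 2*C) (m(F, C) = (F*F + C)/(2*C - 36) = (F² + C)/(-36 + 2*C) = (C + F²)/(-36 + 2*C))
-35496/m(15, Y(-4, -3)) + 39048/25358 = -35496*2*(-18 + (-150 + 30*(-3)))/((-150 + 30*(-3)) + 15²) + 39048/25358 = -35496*2*(-18 + (-150 - 90))/((-150 - 90) + 225) + 39048*(1/25358) = -35496*2*(-18 - 240)/(-240 + 225) + 19524/12679 = -35496/((½)*(-15)/(-258)) + 19524/12679 = -35496/((½)*(-1/258)*(-15)) + 19524/12679 = -35496/5/172 + 19524/12679 = -35496*172/5 + 19524/12679 = -6105312/5 + 19524/12679 = -77409153228/63395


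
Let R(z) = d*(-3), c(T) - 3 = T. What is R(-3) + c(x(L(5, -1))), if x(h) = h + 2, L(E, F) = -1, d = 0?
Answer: 4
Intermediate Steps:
x(h) = 2 + h
c(T) = 3 + T
R(z) = 0 (R(z) = 0*(-3) = 0)
R(-3) + c(x(L(5, -1))) = 0 + (3 + (2 - 1)) = 0 + (3 + 1) = 0 + 4 = 4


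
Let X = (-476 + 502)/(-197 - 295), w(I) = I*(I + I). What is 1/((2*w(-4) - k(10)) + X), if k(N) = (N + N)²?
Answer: -246/82669 ≈ -0.0029757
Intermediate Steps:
w(I) = 2*I² (w(I) = I*(2*I) = 2*I²)
k(N) = 4*N² (k(N) = (2*N)² = 4*N²)
X = -13/246 (X = 26/(-492) = 26*(-1/492) = -13/246 ≈ -0.052846)
1/((2*w(-4) - k(10)) + X) = 1/((2*(2*(-4)²) - 4*10²) - 13/246) = 1/((2*(2*16) - 4*100) - 13/246) = 1/((2*32 - 1*400) - 13/246) = 1/((64 - 400) - 13/246) = 1/(-336 - 13/246) = 1/(-82669/246) = -246/82669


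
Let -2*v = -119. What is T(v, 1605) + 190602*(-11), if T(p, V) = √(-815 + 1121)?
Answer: -2096622 + 3*√34 ≈ -2.0966e+6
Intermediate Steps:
v = 119/2 (v = -½*(-119) = 119/2 ≈ 59.500)
T(p, V) = 3*√34 (T(p, V) = √306 = 3*√34)
T(v, 1605) + 190602*(-11) = 3*√34 + 190602*(-11) = 3*√34 - 2096622 = -2096622 + 3*√34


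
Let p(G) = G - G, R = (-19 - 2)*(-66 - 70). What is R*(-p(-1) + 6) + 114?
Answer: 17250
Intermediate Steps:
R = 2856 (R = -21*(-136) = 2856)
p(G) = 0
R*(-p(-1) + 6) + 114 = 2856*(-1*0 + 6) + 114 = 2856*(0 + 6) + 114 = 2856*6 + 114 = 17136 + 114 = 17250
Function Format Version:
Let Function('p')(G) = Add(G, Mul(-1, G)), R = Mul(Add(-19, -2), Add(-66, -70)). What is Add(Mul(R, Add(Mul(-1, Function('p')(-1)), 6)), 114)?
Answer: 17250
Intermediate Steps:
R = 2856 (R = Mul(-21, -136) = 2856)
Function('p')(G) = 0
Add(Mul(R, Add(Mul(-1, Function('p')(-1)), 6)), 114) = Add(Mul(2856, Add(Mul(-1, 0), 6)), 114) = Add(Mul(2856, Add(0, 6)), 114) = Add(Mul(2856, 6), 114) = Add(17136, 114) = 17250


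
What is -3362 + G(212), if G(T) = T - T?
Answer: -3362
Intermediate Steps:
G(T) = 0
-3362 + G(212) = -3362 + 0 = -3362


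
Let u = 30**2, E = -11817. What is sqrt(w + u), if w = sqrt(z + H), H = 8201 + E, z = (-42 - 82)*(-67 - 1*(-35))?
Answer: 2*sqrt(225 + sqrt(22)) ≈ 30.311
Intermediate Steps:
z = 3968 (z = -124*(-67 + 35) = -124*(-32) = 3968)
H = -3616 (H = 8201 - 11817 = -3616)
w = 4*sqrt(22) (w = sqrt(3968 - 3616) = sqrt(352) = 4*sqrt(22) ≈ 18.762)
u = 900
sqrt(w + u) = sqrt(4*sqrt(22) + 900) = sqrt(900 + 4*sqrt(22))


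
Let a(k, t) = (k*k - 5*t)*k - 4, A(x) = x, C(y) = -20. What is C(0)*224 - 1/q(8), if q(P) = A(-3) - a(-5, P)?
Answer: -331519/74 ≈ -4480.0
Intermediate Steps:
a(k, t) = -4 + k*(k**2 - 5*t) (a(k, t) = (k**2 - 5*t)*k - 4 = k*(k**2 - 5*t) - 4 = -4 + k*(k**2 - 5*t))
q(P) = 126 - 25*P (q(P) = -3 - (-4 + (-5)**3 - 5*(-5)*P) = -3 - (-4 - 125 + 25*P) = -3 - (-129 + 25*P) = -3 + (129 - 25*P) = 126 - 25*P)
C(0)*224 - 1/q(8) = -20*224 - 1/(126 - 25*8) = -4480 - 1/(126 - 200) = -4480 - 1/(-74) = -4480 - 1*(-1/74) = -4480 + 1/74 = -331519/74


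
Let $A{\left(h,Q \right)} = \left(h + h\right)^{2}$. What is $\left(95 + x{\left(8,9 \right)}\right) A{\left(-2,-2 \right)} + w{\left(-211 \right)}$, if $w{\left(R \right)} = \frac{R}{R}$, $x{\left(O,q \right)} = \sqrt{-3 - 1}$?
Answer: $1521 + 32 i \approx 1521.0 + 32.0 i$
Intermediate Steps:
$x{\left(O,q \right)} = 2 i$ ($x{\left(O,q \right)} = \sqrt{-4} = 2 i$)
$w{\left(R \right)} = 1$
$A{\left(h,Q \right)} = 4 h^{2}$ ($A{\left(h,Q \right)} = \left(2 h\right)^{2} = 4 h^{2}$)
$\left(95 + x{\left(8,9 \right)}\right) A{\left(-2,-2 \right)} + w{\left(-211 \right)} = \left(95 + 2 i\right) 4 \left(-2\right)^{2} + 1 = \left(95 + 2 i\right) 4 \cdot 4 + 1 = \left(95 + 2 i\right) 16 + 1 = \left(1520 + 32 i\right) + 1 = 1521 + 32 i$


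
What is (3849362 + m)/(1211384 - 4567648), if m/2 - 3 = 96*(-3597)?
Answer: -394843/419533 ≈ -0.94115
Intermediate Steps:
m = -690618 (m = 6 + 2*(96*(-3597)) = 6 + 2*(-345312) = 6 - 690624 = -690618)
(3849362 + m)/(1211384 - 4567648) = (3849362 - 690618)/(1211384 - 4567648) = 3158744/(-3356264) = 3158744*(-1/3356264) = -394843/419533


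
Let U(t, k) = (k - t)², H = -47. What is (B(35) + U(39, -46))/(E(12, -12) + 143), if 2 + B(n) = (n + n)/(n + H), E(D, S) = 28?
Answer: 43303/1026 ≈ 42.206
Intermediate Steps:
B(n) = -2 + 2*n/(-47 + n) (B(n) = -2 + (n + n)/(n - 47) = -2 + (2*n)/(-47 + n) = -2 + 2*n/(-47 + n))
(B(35) + U(39, -46))/(E(12, -12) + 143) = (94/(-47 + 35) + (-46 - 1*39)²)/(28 + 143) = (94/(-12) + (-46 - 39)²)/171 = (94*(-1/12) + (-85)²)*(1/171) = (-47/6 + 7225)*(1/171) = (43303/6)*(1/171) = 43303/1026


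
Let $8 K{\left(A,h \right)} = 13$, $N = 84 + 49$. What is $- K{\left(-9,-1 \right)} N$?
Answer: $- \frac{1729}{8} \approx -216.13$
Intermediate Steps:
$N = 133$
$K{\left(A,h \right)} = \frac{13}{8}$ ($K{\left(A,h \right)} = \frac{1}{8} \cdot 13 = \frac{13}{8}$)
$- K{\left(-9,-1 \right)} N = - \frac{13 \cdot 133}{8} = \left(-1\right) \frac{1729}{8} = - \frac{1729}{8}$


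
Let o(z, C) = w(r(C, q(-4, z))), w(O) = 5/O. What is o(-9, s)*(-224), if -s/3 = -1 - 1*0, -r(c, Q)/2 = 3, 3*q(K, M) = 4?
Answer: 560/3 ≈ 186.67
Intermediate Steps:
q(K, M) = 4/3 (q(K, M) = (⅓)*4 = 4/3)
r(c, Q) = -6 (r(c, Q) = -2*3 = -6)
s = 3 (s = -3*(-1 - 1*0) = -3*(-1 + 0) = -3*(-1) = 3)
o(z, C) = -⅚ (o(z, C) = 5/(-6) = 5*(-⅙) = -⅚)
o(-9, s)*(-224) = -⅚*(-224) = 560/3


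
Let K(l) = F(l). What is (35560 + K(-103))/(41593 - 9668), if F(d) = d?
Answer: 35457/31925 ≈ 1.1106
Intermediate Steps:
K(l) = l
(35560 + K(-103))/(41593 - 9668) = (35560 - 103)/(41593 - 9668) = 35457/31925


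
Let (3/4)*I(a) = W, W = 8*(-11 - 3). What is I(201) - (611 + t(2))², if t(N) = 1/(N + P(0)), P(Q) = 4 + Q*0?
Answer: -13452265/36 ≈ -3.7367e+5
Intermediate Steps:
P(Q) = 4 (P(Q) = 4 + 0 = 4)
W = -112 (W = 8*(-14) = -112)
t(N) = 1/(4 + N) (t(N) = 1/(N + 4) = 1/(4 + N))
I(a) = -448/3 (I(a) = (4/3)*(-112) = -448/3)
I(201) - (611 + t(2))² = -448/3 - (611 + 1/(4 + 2))² = -448/3 - (611 + 1/6)² = -448/3 - (611 + ⅙)² = -448/3 - (3667/6)² = -448/3 - 1*13446889/36 = -448/3 - 13446889/36 = -13452265/36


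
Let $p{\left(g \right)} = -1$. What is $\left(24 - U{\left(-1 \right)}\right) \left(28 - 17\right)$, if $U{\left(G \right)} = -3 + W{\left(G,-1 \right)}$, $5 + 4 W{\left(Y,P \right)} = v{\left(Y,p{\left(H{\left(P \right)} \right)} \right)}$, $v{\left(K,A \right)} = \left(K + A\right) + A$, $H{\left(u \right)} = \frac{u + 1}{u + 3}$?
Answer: $319$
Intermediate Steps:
$H{\left(u \right)} = \frac{1 + u}{3 + u}$
$v{\left(K,A \right)} = K + 2 A$ ($v{\left(K,A \right)} = \left(A + K\right) + A = K + 2 A$)
$W{\left(Y,P \right)} = - \frac{7}{4} + \frac{Y}{4}$ ($W{\left(Y,P \right)} = - \frac{5}{4} + \frac{Y + 2 \left(-1\right)}{4} = - \frac{5}{4} + \frac{Y - 2}{4} = - \frac{5}{4} + \frac{-2 + Y}{4} = - \frac{5}{4} + \left(- \frac{1}{2} + \frac{Y}{4}\right) = - \frac{7}{4} + \frac{Y}{4}$)
$U{\left(G \right)} = - \frac{19}{4} + \frac{G}{4}$ ($U{\left(G \right)} = -3 + \left(- \frac{7}{4} + \frac{G}{4}\right) = - \frac{19}{4} + \frac{G}{4}$)
$\left(24 - U{\left(-1 \right)}\right) \left(28 - 17\right) = \left(24 - \left(- \frac{19}{4} + \frac{1}{4} \left(-1\right)\right)\right) \left(28 - 17\right) = \left(24 - \left(- \frac{19}{4} - \frac{1}{4}\right)\right) 11 = \left(24 - -5\right) 11 = \left(24 + 5\right) 11 = 29 \cdot 11 = 319$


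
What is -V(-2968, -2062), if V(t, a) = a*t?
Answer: -6120016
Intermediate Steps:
-V(-2968, -2062) = -(-2062)*(-2968) = -1*6120016 = -6120016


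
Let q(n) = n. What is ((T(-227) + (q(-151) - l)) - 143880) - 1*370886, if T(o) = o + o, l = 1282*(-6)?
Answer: -507679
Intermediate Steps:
l = -7692
T(o) = 2*o
((T(-227) + (q(-151) - l)) - 143880) - 1*370886 = ((2*(-227) + (-151 - 1*(-7692))) - 143880) - 1*370886 = ((-454 + (-151 + 7692)) - 143880) - 370886 = ((-454 + 7541) - 143880) - 370886 = (7087 - 143880) - 370886 = -136793 - 370886 = -507679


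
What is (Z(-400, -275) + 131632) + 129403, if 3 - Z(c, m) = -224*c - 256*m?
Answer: 101038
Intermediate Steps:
Z(c, m) = 3 + 224*c + 256*m (Z(c, m) = 3 - (-224*c - 256*m) = 3 - (-256*m - 224*c) = 3 + (224*c + 256*m) = 3 + 224*c + 256*m)
(Z(-400, -275) + 131632) + 129403 = ((3 + 224*(-400) + 256*(-275)) + 131632) + 129403 = ((3 - 89600 - 70400) + 131632) + 129403 = (-159997 + 131632) + 129403 = -28365 + 129403 = 101038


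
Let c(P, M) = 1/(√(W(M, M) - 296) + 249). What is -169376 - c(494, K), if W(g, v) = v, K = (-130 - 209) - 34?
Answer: (-169376*√669 + 42174625*I)/(√669 - 249*I) ≈ -1.6938e+5 + 0.00041199*I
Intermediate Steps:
K = -373 (K = -339 - 34 = -373)
c(P, M) = 1/(249 + √(-296 + M)) (c(P, M) = 1/(√(M - 296) + 249) = 1/(√(-296 + M) + 249) = 1/(249 + √(-296 + M)))
-169376 - c(494, K) = -169376 - 1/(249 + √(-296 - 373)) = -169376 - 1/(249 + √(-669)) = -169376 - 1/(249 + I*√669)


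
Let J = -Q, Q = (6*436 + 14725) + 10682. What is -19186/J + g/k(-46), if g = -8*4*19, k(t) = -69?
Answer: 2040202/214843 ≈ 9.4962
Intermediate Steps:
g = -608 (g = -32*19 = -608)
Q = 28023 (Q = (2616 + 14725) + 10682 = 17341 + 10682 = 28023)
J = -28023 (J = -1*28023 = -28023)
-19186/J + g/k(-46) = -19186/(-28023) - 608/(-69) = -19186*(-1/28023) - 608*(-1/69) = 19186/28023 + 608/69 = 2040202/214843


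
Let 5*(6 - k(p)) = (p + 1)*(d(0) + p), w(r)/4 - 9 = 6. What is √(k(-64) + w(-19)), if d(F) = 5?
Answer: I*√16935/5 ≈ 26.027*I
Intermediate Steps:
w(r) = 60 (w(r) = 36 + 4*6 = 36 + 24 = 60)
k(p) = 6 - (1 + p)*(5 + p)/5 (k(p) = 6 - (p + 1)*(5 + p)/5 = 6 - (1 + p)*(5 + p)/5)
√(k(-64) + w(-19)) = √((5 - 6/5*(-64) - ⅕*(-64)²) + 60) = √((5 + 384/5 - ⅕*4096) + 60) = √((5 + 384/5 - 4096/5) + 60) = √(-3687/5 + 60) = √(-3387/5) = I*√16935/5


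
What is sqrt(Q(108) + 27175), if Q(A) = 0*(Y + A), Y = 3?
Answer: 5*sqrt(1087) ≈ 164.85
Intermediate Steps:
Q(A) = 0 (Q(A) = 0*(3 + A) = 0)
sqrt(Q(108) + 27175) = sqrt(0 + 27175) = sqrt(27175) = 5*sqrt(1087)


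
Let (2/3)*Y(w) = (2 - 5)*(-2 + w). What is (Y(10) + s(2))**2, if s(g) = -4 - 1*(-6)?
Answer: 1156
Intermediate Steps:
s(g) = 2 (s(g) = -4 + 6 = 2)
Y(w) = 9 - 9*w/2 (Y(w) = 3*((2 - 5)*(-2 + w))/2 = 3*(-3*(-2 + w))/2 = 3*(6 - 3*w)/2 = 9 - 9*w/2)
(Y(10) + s(2))**2 = ((9 - 9/2*10) + 2)**2 = ((9 - 45) + 2)**2 = (-36 + 2)**2 = (-34)**2 = 1156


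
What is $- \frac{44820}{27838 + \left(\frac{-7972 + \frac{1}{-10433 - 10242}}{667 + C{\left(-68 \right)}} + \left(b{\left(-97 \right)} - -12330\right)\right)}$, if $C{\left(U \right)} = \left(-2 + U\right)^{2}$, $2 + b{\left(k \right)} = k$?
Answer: $- \frac{1289670008625}{1152921480481} \approx -1.1186$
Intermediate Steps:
$b{\left(k \right)} = -2 + k$
$- \frac{44820}{27838 + \left(\frac{-7972 + \frac{1}{-10433 - 10242}}{667 + C{\left(-68 \right)}} + \left(b{\left(-97 \right)} - -12330\right)\right)} = - \frac{44820}{27838 + \left(\frac{-7972 + \frac{1}{-10433 - 10242}}{667 + \left(-2 - 68\right)^{2}} - -12231\right)} = - \frac{44820}{27838 + \left(\frac{-7972 + \frac{1}{-20675}}{667 + \left(-70\right)^{2}} + \left(-99 + 12330\right)\right)} = - \frac{44820}{27838 + \left(\frac{-7972 - \frac{1}{20675}}{667 + 4900} + 12231\right)} = - \frac{44820}{27838 + \left(- \frac{164821101}{20675 \cdot 5567} + 12231\right)} = - \frac{44820}{27838 + \left(\left(- \frac{164821101}{20675}\right) \frac{1}{5567} + 12231\right)} = - \frac{44820}{27838 + \left(- \frac{164821101}{115097725} + 12231\right)} = - \frac{44820}{27838 + \frac{1407595453374}{115097725}} = - \frac{44820}{\frac{4611685921924}{115097725}} = \left(-44820\right) \frac{115097725}{4611685921924} = - \frac{1289670008625}{1152921480481}$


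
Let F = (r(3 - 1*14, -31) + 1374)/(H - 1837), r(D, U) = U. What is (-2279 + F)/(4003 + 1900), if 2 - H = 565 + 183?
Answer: -5888000/15247449 ≈ -0.38616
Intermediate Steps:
H = -746 (H = 2 - (565 + 183) = 2 - 1*748 = 2 - 748 = -746)
F = -1343/2583 (F = (-31 + 1374)/(-746 - 1837) = 1343/(-2583) = 1343*(-1/2583) = -1343/2583 ≈ -0.51994)
(-2279 + F)/(4003 + 1900) = (-2279 - 1343/2583)/(4003 + 1900) = -5888000/2583/5903 = -5888000/2583*1/5903 = -5888000/15247449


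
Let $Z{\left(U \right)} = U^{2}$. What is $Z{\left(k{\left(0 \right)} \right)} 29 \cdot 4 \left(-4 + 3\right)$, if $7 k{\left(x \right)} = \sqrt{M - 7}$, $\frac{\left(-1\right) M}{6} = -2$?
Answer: $- \frac{580}{49} \approx -11.837$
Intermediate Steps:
$M = 12$ ($M = \left(-6\right) \left(-2\right) = 12$)
$k{\left(x \right)} = \frac{\sqrt{5}}{7}$ ($k{\left(x \right)} = \frac{\sqrt{12 - 7}}{7} = \frac{\sqrt{5}}{7}$)
$Z{\left(k{\left(0 \right)} \right)} 29 \cdot 4 \left(-4 + 3\right) = \left(\frac{\sqrt{5}}{7}\right)^{2} \cdot 29 \cdot 4 \left(-4 + 3\right) = \frac{5}{49} \cdot 29 \cdot 4 \left(-1\right) = \frac{145}{49} \left(-4\right) = - \frac{580}{49}$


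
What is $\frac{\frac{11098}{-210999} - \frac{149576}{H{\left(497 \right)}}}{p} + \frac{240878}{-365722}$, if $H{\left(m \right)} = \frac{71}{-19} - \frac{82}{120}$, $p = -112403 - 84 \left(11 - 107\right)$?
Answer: $- \frac{19940104298068975199}{20285817584864074719} \approx -0.98296$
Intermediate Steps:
$p = -104339$ ($p = -112403 - 84 \left(11 - 107\right) = -112403 - -8064 = -112403 + 8064 = -104339$)
$H{\left(m \right)} = - \frac{5039}{1140}$ ($H{\left(m \right)} = 71 \left(- \frac{1}{19}\right) - \frac{41}{60} = - \frac{71}{19} - \frac{41}{60} = - \frac{5039}{1140}$)
$\frac{\frac{11098}{-210999} - \frac{149576}{H{\left(497 \right)}}}{p} + \frac{240878}{-365722} = \frac{\frac{11098}{-210999} - \frac{149576}{- \frac{5039}{1140}}}{-104339} + \frac{240878}{-365722} = \left(11098 \left(- \frac{1}{210999}\right) - - \frac{170516640}{5039}\right) \left(- \frac{1}{104339}\right) + 240878 \left(- \frac{1}{365722}\right) = \left(- \frac{11098}{210999} + \frac{170516640}{5039}\right) \left(- \frac{1}{104339}\right) - \frac{120439}{182861} = \frac{35978784600538}{1063223961} \left(- \frac{1}{104339}\right) - \frac{120439}{182861} = - \frac{35978784600538}{110935724866779} - \frac{120439}{182861} = - \frac{19940104298068975199}{20285817584864074719}$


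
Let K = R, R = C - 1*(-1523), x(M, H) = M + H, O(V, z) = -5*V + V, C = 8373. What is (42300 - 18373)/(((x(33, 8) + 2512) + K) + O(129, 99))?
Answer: 23927/11933 ≈ 2.0051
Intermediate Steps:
O(V, z) = -4*V
x(M, H) = H + M
R = 9896 (R = 8373 - 1*(-1523) = 8373 + 1523 = 9896)
K = 9896
(42300 - 18373)/(((x(33, 8) + 2512) + K) + O(129, 99)) = (42300 - 18373)/((((8 + 33) + 2512) + 9896) - 4*129) = 23927/(((41 + 2512) + 9896) - 516) = 23927/((2553 + 9896) - 516) = 23927/(12449 - 516) = 23927/11933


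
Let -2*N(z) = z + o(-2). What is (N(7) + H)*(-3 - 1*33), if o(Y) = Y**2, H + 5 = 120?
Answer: -3942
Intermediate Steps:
H = 115 (H = -5 + 120 = 115)
N(z) = -2 - z/2 (N(z) = -(z + (-2)**2)/2 = -(z + 4)/2 = -(4 + z)/2 = -2 - z/2)
(N(7) + H)*(-3 - 1*33) = ((-2 - 1/2*7) + 115)*(-3 - 1*33) = ((-2 - 7/2) + 115)*(-3 - 33) = (-11/2 + 115)*(-36) = (219/2)*(-36) = -3942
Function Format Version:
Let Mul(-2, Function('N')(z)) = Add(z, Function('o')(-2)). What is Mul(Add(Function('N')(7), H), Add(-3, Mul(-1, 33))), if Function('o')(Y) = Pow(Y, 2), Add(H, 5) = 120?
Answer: -3942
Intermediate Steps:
H = 115 (H = Add(-5, 120) = 115)
Function('N')(z) = Add(-2, Mul(Rational(-1, 2), z)) (Function('N')(z) = Mul(Rational(-1, 2), Add(z, Pow(-2, 2))) = Mul(Rational(-1, 2), Add(z, 4)) = Mul(Rational(-1, 2), Add(4, z)) = Add(-2, Mul(Rational(-1, 2), z)))
Mul(Add(Function('N')(7), H), Add(-3, Mul(-1, 33))) = Mul(Add(Add(-2, Mul(Rational(-1, 2), 7)), 115), Add(-3, Mul(-1, 33))) = Mul(Add(Add(-2, Rational(-7, 2)), 115), Add(-3, -33)) = Mul(Add(Rational(-11, 2), 115), -36) = Mul(Rational(219, 2), -36) = -3942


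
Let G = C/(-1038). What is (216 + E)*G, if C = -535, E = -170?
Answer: 12305/519 ≈ 23.709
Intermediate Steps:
G = 535/1038 (G = -535/(-1038) = -535*(-1/1038) = 535/1038 ≈ 0.51541)
(216 + E)*G = (216 - 170)*(535/1038) = 46*(535/1038) = 12305/519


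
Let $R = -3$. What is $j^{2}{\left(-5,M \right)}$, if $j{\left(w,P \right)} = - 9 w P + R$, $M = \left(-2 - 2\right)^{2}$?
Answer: $514089$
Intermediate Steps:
$M = 16$ ($M = \left(-2 - 2\right)^{2} = \left(-4\right)^{2} = 16$)
$j{\left(w,P \right)} = -3 - 9 P w$ ($j{\left(w,P \right)} = - 9 w P - 3 = - 9 P w - 3 = -3 - 9 P w$)
$j^{2}{\left(-5,M \right)} = \left(-3 - 144 \left(-5\right)\right)^{2} = \left(-3 + 720\right)^{2} = 717^{2} = 514089$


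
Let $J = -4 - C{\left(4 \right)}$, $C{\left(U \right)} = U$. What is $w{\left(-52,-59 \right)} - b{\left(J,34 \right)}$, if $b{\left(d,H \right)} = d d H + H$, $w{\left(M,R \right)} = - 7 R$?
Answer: $-1797$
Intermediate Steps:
$J = -8$ ($J = -4 - 4 = -8$)
$b{\left(d,H \right)} = H + H d^{2}$ ($b{\left(d,H \right)} = d^{2} H + H = H d^{2} + H = H + H d^{2}$)
$w{\left(-52,-59 \right)} - b{\left(J,34 \right)} = \left(-7\right) \left(-59\right) - 34 \left(1 + \left(-8\right)^{2}\right) = 413 - 34 \left(1 + 64\right) = 413 - 34 \cdot 65 = 413 - 2210 = -1797$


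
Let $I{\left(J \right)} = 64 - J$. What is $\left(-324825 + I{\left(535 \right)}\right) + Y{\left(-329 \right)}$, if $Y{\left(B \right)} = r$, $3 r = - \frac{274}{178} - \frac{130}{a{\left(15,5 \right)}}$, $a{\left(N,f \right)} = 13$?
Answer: $- \frac{86855059}{267} \approx -3.253 \cdot 10^{5}$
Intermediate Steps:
$r = - \frac{1027}{267}$ ($r = \frac{- \frac{274}{178} - \frac{130}{13}}{3} = \frac{\left(-274\right) \frac{1}{178} - 10}{3} = \frac{- \frac{137}{89} - 10}{3} = \frac{1}{3} \left(- \frac{1027}{89}\right) = - \frac{1027}{267} \approx -3.8464$)
$Y{\left(B \right)} = - \frac{1027}{267}$
$\left(-324825 + I{\left(535 \right)}\right) + Y{\left(-329 \right)} = \left(-324825 + \left(64 - 535\right)\right) - \frac{1027}{267} = \left(-324825 - 471\right) - \frac{1027}{267} = -325296 - \frac{1027}{267} = - \frac{86855059}{267}$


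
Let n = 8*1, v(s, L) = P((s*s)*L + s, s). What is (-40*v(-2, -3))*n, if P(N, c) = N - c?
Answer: 3840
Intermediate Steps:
v(s, L) = L*s² (v(s, L) = ((s*s)*L + s) - s = (s²*L + s) - s = (L*s² + s) - s = (s + L*s²) - s = L*s²)
n = 8
(-40*v(-2, -3))*n = -(-120)*(-2)²*8 = -(-120)*4*8 = -40*(-12)*8 = 480*8 = 3840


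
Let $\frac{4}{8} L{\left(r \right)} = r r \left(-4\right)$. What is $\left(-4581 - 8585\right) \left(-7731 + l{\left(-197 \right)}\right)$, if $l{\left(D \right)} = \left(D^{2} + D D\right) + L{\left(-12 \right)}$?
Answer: $-904965010$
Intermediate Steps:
$L{\left(r \right)} = - 8 r^{2}$ ($L{\left(r \right)} = 2 r r \left(-4\right) = 2 r^{2} \left(-4\right) = 2 \left(- 4 r^{2}\right) = - 8 r^{2}$)
$l{\left(D \right)} = -1152 + 2 D^{2}$ ($l{\left(D \right)} = \left(D^{2} + D D\right) - 8 \left(-12\right)^{2} = \left(D^{2} + D^{2}\right) - 1152 = 2 D^{2} - 1152 = -1152 + 2 D^{2}$)
$\left(-4581 - 8585\right) \left(-7731 + l{\left(-197 \right)}\right) = \left(-4581 - 8585\right) \left(-7731 - \left(1152 - 2 \left(-197\right)^{2}\right)\right) = - 13166 \left(-7731 + \left(-1152 + 2 \cdot 38809\right)\right) = - 13166 \left(-7731 + \left(-1152 + 77618\right)\right) = - 13166 \left(-7731 + 76466\right) = \left(-13166\right) 68735 = -904965010$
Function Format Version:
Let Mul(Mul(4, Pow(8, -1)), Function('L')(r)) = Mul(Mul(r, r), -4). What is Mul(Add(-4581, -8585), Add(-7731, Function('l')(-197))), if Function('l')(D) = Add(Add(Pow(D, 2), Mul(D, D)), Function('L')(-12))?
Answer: -904965010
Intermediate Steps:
Function('L')(r) = Mul(-8, Pow(r, 2)) (Function('L')(r) = Mul(2, Mul(Mul(r, r), -4)) = Mul(2, Mul(Pow(r, 2), -4)) = Mul(2, Mul(-4, Pow(r, 2))) = Mul(-8, Pow(r, 2)))
Function('l')(D) = Add(-1152, Mul(2, Pow(D, 2))) (Function('l')(D) = Add(Add(Pow(D, 2), Mul(D, D)), Mul(-8, Pow(-12, 2))) = Add(Add(Pow(D, 2), Pow(D, 2)), Mul(-8, 144)) = Add(Mul(2, Pow(D, 2)), -1152) = Add(-1152, Mul(2, Pow(D, 2))))
Mul(Add(-4581, -8585), Add(-7731, Function('l')(-197))) = Mul(Add(-4581, -8585), Add(-7731, Add(-1152, Mul(2, Pow(-197, 2))))) = Mul(-13166, Add(-7731, Add(-1152, Mul(2, 38809)))) = Mul(-13166, Add(-7731, Add(-1152, 77618))) = Mul(-13166, Add(-7731, 76466)) = Mul(-13166, 68735) = -904965010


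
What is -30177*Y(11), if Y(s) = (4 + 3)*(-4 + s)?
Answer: -1478673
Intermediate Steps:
Y(s) = -28 + 7*s (Y(s) = 7*(-4 + s) = -28 + 7*s)
-30177*Y(11) = -30177*(-28 + 7*11) = -30177*(-28 + 77) = -30177*49 = -1478673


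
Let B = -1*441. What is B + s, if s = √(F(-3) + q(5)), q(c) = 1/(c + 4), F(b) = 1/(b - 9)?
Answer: -2645/6 ≈ -440.83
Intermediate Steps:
F(b) = 1/(-9 + b)
q(c) = 1/(4 + c)
s = ⅙ (s = √(1/(-9 - 3) + 1/(4 + 5)) = √(1/(-12) + 1/9) = √(-1/12 + ⅑) = √(1/36) = ⅙ ≈ 0.16667)
B = -441
B + s = -441 + ⅙ = -2645/6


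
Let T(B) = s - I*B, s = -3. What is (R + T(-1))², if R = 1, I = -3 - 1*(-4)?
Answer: 1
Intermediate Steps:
I = 1 (I = -3 + 4 = 1)
T(B) = -3 - B
(R + T(-1))² = (1 + (-3 - 1*(-1)))² = (1 + (-3 + 1))² = (1 - 2)² = (-1)² = 1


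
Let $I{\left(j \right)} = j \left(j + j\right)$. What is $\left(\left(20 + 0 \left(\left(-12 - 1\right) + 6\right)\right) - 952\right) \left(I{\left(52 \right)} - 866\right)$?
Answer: $-4233144$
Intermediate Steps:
$I{\left(j \right)} = 2 j^{2}$ ($I{\left(j \right)} = j 2 j = 2 j^{2}$)
$\left(\left(20 + 0 \left(\left(-12 - 1\right) + 6\right)\right) - 952\right) \left(I{\left(52 \right)} - 866\right) = \left(\left(20 + 0 \left(\left(-12 - 1\right) + 6\right)\right) - 952\right) \left(2 \cdot 52^{2} - 866\right) = \left(\left(20 + 0 \left(-13 + 6\right)\right) - 952\right) \left(2 \cdot 2704 - 866\right) = \left(\left(20 + 0 \left(-7\right)\right) - 952\right) \left(5408 - 866\right) = \left(\left(20 + 0\right) - 952\right) 4542 = \left(20 - 952\right) 4542 = \left(-932\right) 4542 = -4233144$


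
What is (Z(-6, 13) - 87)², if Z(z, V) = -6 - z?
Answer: 7569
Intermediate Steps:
(Z(-6, 13) - 87)² = ((-6 - 1*(-6)) - 87)² = ((-6 + 6) - 87)² = (0 - 87)² = (-87)² = 7569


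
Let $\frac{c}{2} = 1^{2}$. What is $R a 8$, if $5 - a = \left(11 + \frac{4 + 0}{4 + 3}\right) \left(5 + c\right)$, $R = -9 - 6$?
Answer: $9120$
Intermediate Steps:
$c = 2$ ($c = 2 \cdot 1^{2} = 2 \cdot 1 = 2$)
$R = -15$ ($R = -9 - 6 = -15$)
$a = -76$ ($a = 5 - \left(11 + \frac{4 + 0}{4 + 3}\right) \left(5 + 2\right) = 5 - \left(11 + \frac{4}{7}\right) 7 = 5 - \frac{81}{7} \cdot 7 = 5 - 81 = -76$)
$R a 8 = \left(-15\right) \left(-76\right) 8 = 1140 \cdot 8 = 9120$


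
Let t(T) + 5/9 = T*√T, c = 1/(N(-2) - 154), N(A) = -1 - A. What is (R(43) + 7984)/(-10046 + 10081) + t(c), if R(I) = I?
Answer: 72068/315 - I*√17/7803 ≈ 228.79 - 0.0005284*I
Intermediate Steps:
c = -1/153 (c = 1/((-1 - 1*(-2)) - 154) = 1/((-1 + 2) - 154) = 1/(1 - 154) = 1/(-153) = -1/153 ≈ -0.0065359)
t(T) = -5/9 + T^(3/2) (t(T) = -5/9 + T*√T = -5/9 + T^(3/2))
(R(43) + 7984)/(-10046 + 10081) + t(c) = (43 + 7984)/(-10046 + 10081) + (-5/9 + (-1/153)^(3/2)) = 8027/35 + (-5/9 - I*√17/7803) = 72068/315 - I*√17/7803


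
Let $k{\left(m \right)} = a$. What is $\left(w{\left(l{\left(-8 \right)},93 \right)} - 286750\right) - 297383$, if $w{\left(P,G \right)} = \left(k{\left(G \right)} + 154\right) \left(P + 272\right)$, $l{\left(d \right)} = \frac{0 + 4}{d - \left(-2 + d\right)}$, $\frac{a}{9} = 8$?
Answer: $-522209$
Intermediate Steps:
$a = 72$ ($a = 9 \cdot 8 = 72$)
$k{\left(m \right)} = 72$
$l{\left(d \right)} = 2$ ($l{\left(d \right)} = \frac{4}{2} = 4 \cdot \frac{1}{2} = 2$)
$w{\left(P,G \right)} = 61472 + 226 P$ ($w{\left(P,G \right)} = \left(72 + 154\right) \left(P + 272\right) = 226 \left(272 + P\right) = 61472 + 226 P$)
$\left(w{\left(l{\left(-8 \right)},93 \right)} - 286750\right) - 297383 = \left(\left(61472 + 226 \cdot 2\right) - 286750\right) - 297383 = \left(\left(61472 + 452\right) - 286750\right) - 297383 = \left(61924 - 286750\right) - 297383 = -224826 - 297383 = -522209$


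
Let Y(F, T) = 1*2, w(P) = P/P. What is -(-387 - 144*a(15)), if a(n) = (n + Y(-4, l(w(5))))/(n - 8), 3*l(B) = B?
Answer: 5157/7 ≈ 736.71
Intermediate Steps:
w(P) = 1
l(B) = B/3
Y(F, T) = 2
a(n) = (2 + n)/(-8 + n) (a(n) = (n + 2)/(n - 8) = (2 + n)/(-8 + n))
-(-387 - 144*a(15)) = -(-387 - 144*(2 + 15)/(-8 + 15)) = -(-387 - 144*17/7) = -(-387 - 2448/7) = -1*(-5157/7) = 5157/7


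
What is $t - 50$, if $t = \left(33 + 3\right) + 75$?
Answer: $61$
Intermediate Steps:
$t = 111$ ($t = 36 + 75 = 111$)
$t - 50 = 111 - 50 = 61$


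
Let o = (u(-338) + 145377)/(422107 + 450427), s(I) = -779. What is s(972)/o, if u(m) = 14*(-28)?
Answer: -679703986/144985 ≈ -4688.1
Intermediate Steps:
u(m) = -392
o = 144985/872534 (o = (-392 + 145377)/(422107 + 450427) = 144985/872534 ≈ 0.16617)
s(972)/o = -779/144985/872534 = -779*872534/144985 = -679703986/144985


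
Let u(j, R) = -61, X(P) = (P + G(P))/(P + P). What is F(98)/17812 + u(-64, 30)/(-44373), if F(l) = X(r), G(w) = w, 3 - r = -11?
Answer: 1130905/790371876 ≈ 0.0014309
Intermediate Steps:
r = 14 (r = 3 - 1*(-11) = 3 + 11 = 14)
X(P) = 1 (X(P) = (P + P)/(P + P) = (2*P)/((2*P)) = (2*P)*(1/(2*P)) = 1)
F(l) = 1
F(98)/17812 + u(-64, 30)/(-44373) = 1/17812 - 61/(-44373) = 1*(1/17812) - 61*(-1/44373) = 1/17812 + 61/44373 = 1130905/790371876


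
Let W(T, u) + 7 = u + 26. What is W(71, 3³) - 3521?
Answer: -3475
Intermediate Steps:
W(T, u) = 19 + u (W(T, u) = -7 + (u + 26) = -7 + (26 + u) = 19 + u)
W(71, 3³) - 3521 = (19 + 3³) - 3521 = (19 + 27) - 3521 = 46 - 3521 = -3475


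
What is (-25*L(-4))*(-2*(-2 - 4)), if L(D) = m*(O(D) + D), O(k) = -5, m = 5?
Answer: 13500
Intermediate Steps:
L(D) = -25 + 5*D (L(D) = 5*(-5 + D) = -25 + 5*D)
(-25*L(-4))*(-2*(-2 - 4)) = (-25*(-25 + 5*(-4)))*(-2*(-2 - 4)) = (-25*(-25 - 20))*(-2*(-6)) = -25*(-45)*12 = 1125*12 = 13500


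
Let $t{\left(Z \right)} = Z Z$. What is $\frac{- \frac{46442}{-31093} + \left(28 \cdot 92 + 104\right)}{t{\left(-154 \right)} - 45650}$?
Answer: $- \frac{41687841}{340996931} \approx -0.12225$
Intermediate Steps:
$t{\left(Z \right)} = Z^{2}$
$\frac{- \frac{46442}{-31093} + \left(28 \cdot 92 + 104\right)}{t{\left(-154 \right)} - 45650} = \frac{- \frac{46442}{-31093} + \left(28 \cdot 92 + 104\right)}{\left(-154\right)^{2} - 45650} = \frac{\left(-46442\right) \left(- \frac{1}{31093}\right) + \left(2576 + 104\right)}{23716 - 45650} = \frac{\frac{46442}{31093} + 2680}{-21934} = \frac{83375682}{31093} \left(- \frac{1}{21934}\right) = - \frac{41687841}{340996931}$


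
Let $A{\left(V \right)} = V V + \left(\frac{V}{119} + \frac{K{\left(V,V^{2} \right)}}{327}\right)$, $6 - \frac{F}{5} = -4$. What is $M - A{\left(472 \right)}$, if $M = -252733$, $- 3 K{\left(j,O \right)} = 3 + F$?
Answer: $- \frac{55511835788}{116739} \approx -4.7552 \cdot 10^{5}$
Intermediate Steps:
$F = 50$ ($F = 30 - -20 = 30 + 20 = 50$)
$K{\left(j,O \right)} = - \frac{53}{3}$ ($K{\left(j,O \right)} = - \frac{3 + 50}{3} = \left(- \frac{1}{3}\right) 53 = - \frac{53}{3}$)
$A{\left(V \right)} = - \frac{53}{981} + V^{2} + \frac{V}{119}$ ($A{\left(V \right)} = V V + \left(\frac{V}{119} - \frac{53}{3 \cdot 327}\right) = V^{2} + \left(V \frac{1}{119} - \frac{53}{981}\right) = V^{2} + \left(\frac{V}{119} - \frac{53}{981}\right) = V^{2} + \left(- \frac{53}{981} + \frac{V}{119}\right) = - \frac{53}{981} + V^{2} + \frac{V}{119}$)
$M - A{\left(472 \right)} = -252733 - \left(- \frac{53}{981} + 472^{2} + \frac{1}{119} \cdot 472\right) = -252733 - \left(- \frac{53}{981} + 222784 + \frac{472}{119}\right) = -252733 - \frac{26008038101}{116739} = - \frac{55511835788}{116739}$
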